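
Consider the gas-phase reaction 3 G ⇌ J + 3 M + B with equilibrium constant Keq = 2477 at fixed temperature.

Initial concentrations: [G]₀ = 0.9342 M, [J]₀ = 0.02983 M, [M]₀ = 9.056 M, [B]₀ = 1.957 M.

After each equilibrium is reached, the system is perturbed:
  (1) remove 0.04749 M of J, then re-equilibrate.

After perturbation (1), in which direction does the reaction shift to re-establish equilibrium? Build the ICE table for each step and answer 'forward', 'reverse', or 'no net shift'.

Q₀ = 53.18 vs Keq = 2477 ⇒ Q<K, forward
Step 1:
                  G         J         M         B
  I          0.9342   0.02983     9.056     1.957
  C         -0.4327    0.1442    0.4327    0.1442
  E          0.5015    0.1741     9.489     2.101
  solve Keq expr → x = 0.1442; check Q = 2477
Then remove 0.04749 M of J.
Step 2:
                  G         J         M         B
  I          0.5015    0.1266     9.489     2.101
  C        -0.03466   0.01155   0.03466   0.01155
  E          0.4669    0.1381     9.523     2.113
  solve Keq expr → x = 0.01155; check Q = 2477

Direction: forward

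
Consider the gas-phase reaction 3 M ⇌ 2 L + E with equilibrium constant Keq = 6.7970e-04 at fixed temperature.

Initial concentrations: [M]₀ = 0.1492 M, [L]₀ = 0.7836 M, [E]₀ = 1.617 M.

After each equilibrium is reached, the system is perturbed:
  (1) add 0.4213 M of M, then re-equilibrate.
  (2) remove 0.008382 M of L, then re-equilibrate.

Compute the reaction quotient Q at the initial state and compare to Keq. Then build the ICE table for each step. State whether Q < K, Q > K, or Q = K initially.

Q₀ = 298.9; Q > K (proceeds reverse)

Q₀ = 298.9 vs Keq = 6.7970e-04 ⇒ Q>K, reverse
Step 1:
                  M         L         E
  Initial    0.1492    0.7836     1.617
  Change      1.125     -0.75    -0.375
  Equil       1.274   0.03364     1.242
  solve Keq expr → x = -0.375; check Q = 6.7970e-04
Then add 0.4213 M of M.
Step 2:
                  M         L         E
  Initial     1.695   0.03364     1.242
  Change   -0.02504   0.01669  0.008345
  Equil        1.67   0.05033      1.25
  solve Keq expr → x = 0.008345; check Q = 6.7970e-04
Then remove 0.008382 M of L.
Step 3:
                  M         L         E
  Initial      1.67   0.04195      1.25
  Change   -0.01167  0.007778  0.003889
  Equil       1.659   0.04973     1.254
  solve Keq expr → x = 0.003889; check Q = 6.7970e-04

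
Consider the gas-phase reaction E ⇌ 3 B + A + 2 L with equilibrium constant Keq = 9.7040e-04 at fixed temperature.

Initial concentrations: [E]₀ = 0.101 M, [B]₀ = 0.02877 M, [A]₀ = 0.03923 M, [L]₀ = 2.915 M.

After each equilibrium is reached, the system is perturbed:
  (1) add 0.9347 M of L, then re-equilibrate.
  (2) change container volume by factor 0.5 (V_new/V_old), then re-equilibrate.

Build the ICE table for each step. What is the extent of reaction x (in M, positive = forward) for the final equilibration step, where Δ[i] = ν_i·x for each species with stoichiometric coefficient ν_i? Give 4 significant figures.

x = -0.02171 M

Q₀ = 7.8595e-05 vs Keq = 9.7040e-04 ⇒ Q<K, forward
Step 1:
                   E          B          A          L
  Initial      0.101    0.02877    0.03923      2.915
  Change    -0.01014    0.03041    0.01014    0.02028
  Equil      0.09086    0.05918    0.04937      2.935
  solve Keq expr → x = 0.01014; check Q = 9.7040e-04
Then add 0.9347 M of L.
Step 2:
                   E          B          A          L
  Initial    0.09086    0.05918    0.04937       3.87
  Change     0.00281  -0.008429   -0.00281  -0.005619
  Equil      0.09367    0.05075    0.04656      3.864
  solve Keq expr → x = -0.00281; check Q = 9.7040e-04
Then change container volume by factor 0.5 (V_new/V_old).
Step 3:
                   E          B          A          L
  Initial     0.1873     0.1015    0.09312      7.729
  Change     0.02171   -0.06514   -0.02171   -0.04343
  Equil       0.2091    0.03637     0.0714      7.685
  solve Keq expr → x = -0.02171; check Q = 9.7040e-04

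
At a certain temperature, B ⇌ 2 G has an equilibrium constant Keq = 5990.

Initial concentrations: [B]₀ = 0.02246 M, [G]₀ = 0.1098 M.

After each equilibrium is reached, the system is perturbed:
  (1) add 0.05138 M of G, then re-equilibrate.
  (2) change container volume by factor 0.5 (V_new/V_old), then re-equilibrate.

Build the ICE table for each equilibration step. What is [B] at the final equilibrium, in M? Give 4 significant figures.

[B]_eq = 2.8358e-05 M

Q₀ = 0.5368 vs Keq = 5990 ⇒ Q<K, forward
Step 1:
                  B         G
  Initial   0.02246    0.1098
  Change   -0.02246   0.04491
  Equil   3.9960e-06    0.1547
  solve Keq expr → x = 0.02246; check Q = 5990
Then add 0.05138 M of G.
Step 2:
                  B         G
  Initial 3.9960e-06    0.2061
  Change  3.0944e-06 -6.1888e-06
  Equil   7.0904e-06    0.2061
  solve Keq expr → x = -3.0944e-06; check Q = 5990
Then change container volume by factor 0.5 (V_new/V_old).
Step 3:
                  B         G
  Initial 1.4181e-05    0.4122
  Change  1.4177e-05 -2.8354e-05
  Equil   2.8358e-05    0.4121
  solve Keq expr → x = -1.4177e-05; check Q = 5990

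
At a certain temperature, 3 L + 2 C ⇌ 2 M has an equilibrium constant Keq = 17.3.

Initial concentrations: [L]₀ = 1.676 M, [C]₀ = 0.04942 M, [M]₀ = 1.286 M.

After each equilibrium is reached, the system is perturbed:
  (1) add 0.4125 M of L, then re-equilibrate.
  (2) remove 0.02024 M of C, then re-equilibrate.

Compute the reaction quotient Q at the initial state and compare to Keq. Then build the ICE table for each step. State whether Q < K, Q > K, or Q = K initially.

Q₀ = 143.8; Q > K (proceeds reverse)

Q₀ = 143.8 vs Keq = 17.3 ⇒ Q>K, reverse
Step 1:
                  L         C         M
  init        1.676   0.04942     1.286
  Δ          0.1093   0.07285  -0.07285
  eq          1.785    0.1223     1.213
  solve Keq expr → x = -0.03643; check Q = 17.3
Then add 0.4125 M of L.
Step 2:
                  L         C         M
  init        2.198    0.1223     1.213
  Δ          -0.042    -0.028     0.028
  eq          2.156   0.09427     1.241
  solve Keq expr → x = 0.014; check Q = 17.3
Then remove 0.02024 M of C.
Step 3:
                  L         C         M
  init        2.156   0.07403     1.241
  Δ         0.02591   0.01728  -0.01728
  eq          2.182   0.09131     1.224
  solve Keq expr → x = -0.008638; check Q = 17.3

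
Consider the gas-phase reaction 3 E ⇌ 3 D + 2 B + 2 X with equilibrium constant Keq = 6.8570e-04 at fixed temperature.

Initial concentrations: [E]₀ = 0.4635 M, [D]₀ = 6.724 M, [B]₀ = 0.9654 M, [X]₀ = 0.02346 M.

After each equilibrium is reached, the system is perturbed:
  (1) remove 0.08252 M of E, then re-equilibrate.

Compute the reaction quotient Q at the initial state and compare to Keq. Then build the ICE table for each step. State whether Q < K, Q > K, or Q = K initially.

Q₀ = 1.566; Q > K (proceeds reverse)

Q₀ = 1.566 vs Keq = 6.8570e-04 ⇒ Q>K, reverse
Step 1:
                    E           D           B           X
  Initial      0.4635       6.724      0.9654     0.02346
  Change      0.03434    -0.03434     -0.0229     -0.0229
  Equil        0.4978        6.69      0.9425  5.6405e-04
  solve Keq expr → x = -0.01145; check Q = 6.8570e-04
Then remove 0.08252 M of E.
Step 2:
                    E           D           B           X
  Initial      0.4153        6.69      0.9425  5.6405e-04
  Change   2.0080e-04 -2.0080e-04 -1.3387e-04 -1.3387e-04
  Equil        0.4155       6.689      0.9424  4.3018e-04
  solve Keq expr → x = -6.6933e-05; check Q = 6.8570e-04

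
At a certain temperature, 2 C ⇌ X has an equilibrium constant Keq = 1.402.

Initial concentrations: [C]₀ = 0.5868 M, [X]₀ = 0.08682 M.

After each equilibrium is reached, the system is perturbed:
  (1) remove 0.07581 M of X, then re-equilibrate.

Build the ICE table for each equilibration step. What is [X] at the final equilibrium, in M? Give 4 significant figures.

[X]_eq = 0.1441 M

Q₀ = 0.2521 vs Keq = 1.402 ⇒ Q<K, forward
Step 1:
                   C          X
  init        0.5868    0.08682
  Δ          -0.2147     0.1073
  eq          0.3721     0.1942
  solve Keq expr → x = 0.1073; check Q = 1.402
Then remove 0.07581 M of X.
Step 2:
                   C          X
  init        0.3721     0.1183
  Δ         -0.05153    0.02576
  eq          0.3206     0.1441
  solve Keq expr → x = 0.02576; check Q = 1.402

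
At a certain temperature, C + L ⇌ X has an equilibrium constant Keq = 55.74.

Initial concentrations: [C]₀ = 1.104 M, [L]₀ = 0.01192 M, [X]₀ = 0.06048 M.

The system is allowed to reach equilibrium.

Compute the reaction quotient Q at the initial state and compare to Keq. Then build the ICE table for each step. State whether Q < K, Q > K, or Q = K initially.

Q₀ = 4.596; Q < K (proceeds forward)

Q₀ = 4.596 vs Keq = 55.74 ⇒ Q<K, forward
Step 1:
                  C         L         X
  init        1.104   0.01192   0.06048
  Δ        -0.01075  -0.01075   0.01075
  eq          1.093  0.001169   0.07123
  solve Keq expr → x = 0.01075; check Q = 55.74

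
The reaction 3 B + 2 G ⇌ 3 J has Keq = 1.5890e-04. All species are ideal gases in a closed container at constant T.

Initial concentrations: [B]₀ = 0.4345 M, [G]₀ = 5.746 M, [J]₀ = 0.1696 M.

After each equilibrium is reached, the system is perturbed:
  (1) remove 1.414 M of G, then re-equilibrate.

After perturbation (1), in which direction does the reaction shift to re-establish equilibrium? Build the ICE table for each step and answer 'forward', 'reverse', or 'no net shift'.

Direction: reverse

Q₀ = 0.001801 vs Keq = 1.5890e-04 ⇒ Q>K, reverse
Step 1:
                    B           G           J
  init         0.4345       5.746      0.1696
  Δ            0.0797     0.05313     -0.0797
  eq           0.5142       5.799      0.0899
  solve Keq expr → x = -0.02657; check Q = 1.5890e-04
Then remove 1.414 M of G.
Step 2:
                    B           G           J
  init         0.5142       4.385      0.0899
  Δ           0.01326    0.008837    -0.01326
  eq           0.5275       4.394     0.07664
  solve Keq expr → x = -0.004419; check Q = 1.5890e-04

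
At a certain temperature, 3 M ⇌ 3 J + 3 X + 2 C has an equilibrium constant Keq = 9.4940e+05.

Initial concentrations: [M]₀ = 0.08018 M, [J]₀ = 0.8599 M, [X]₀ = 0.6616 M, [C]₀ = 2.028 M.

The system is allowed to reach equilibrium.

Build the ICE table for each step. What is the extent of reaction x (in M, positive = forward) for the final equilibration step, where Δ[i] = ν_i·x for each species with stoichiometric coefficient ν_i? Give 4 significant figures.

Q₀ = 1469 vs Keq = 9.4940e+05 ⇒ Q<K, forward
Step 1:
                    M           J           X           C
  init        0.08018      0.8599      0.6616       2.028
  Δ          -0.06895     0.06895     0.06895     0.04597
  eq          0.01123      0.9289      0.7306       2.074
  solve Keq expr → x = 0.02298; check Q = 9.4940e+05

x = 0.02298 M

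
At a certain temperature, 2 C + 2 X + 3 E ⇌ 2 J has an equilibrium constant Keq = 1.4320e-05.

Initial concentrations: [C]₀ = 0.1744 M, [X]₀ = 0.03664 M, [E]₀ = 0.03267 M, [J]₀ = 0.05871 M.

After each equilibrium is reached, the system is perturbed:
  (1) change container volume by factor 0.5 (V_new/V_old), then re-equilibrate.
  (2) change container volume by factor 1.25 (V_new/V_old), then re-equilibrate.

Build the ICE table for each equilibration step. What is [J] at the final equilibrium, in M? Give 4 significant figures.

Q₀ = 2.4209e+06 vs Keq = 1.4320e-05 ⇒ Q>K, reverse
Step 1:
                    C           X           E           J
  init         0.1744     0.03664     0.03267     0.05871
  Δ           0.05871     0.05871     0.08806    -0.05871
  eq           0.2331     0.09535      0.1207  3.5282e-06
  solve Keq expr → x = -0.02935; check Q = 1.4320e-05
Then change container volume by factor 0.5 (V_new/V_old).
Step 2:
                    C           X           E           J
  init         0.4662      0.1907      0.2415  7.0564e-06
  Δ       -3.2839e-05 -3.2839e-05 -4.9258e-05  3.2839e-05
  eq           0.4662      0.1907      0.2414  3.9895e-05
  solve Keq expr → x = 1.6419e-05; check Q = 1.4320e-05
Then change container volume by factor 1.25 (V_new/V_old).
Step 3:
                    C           X           E           J
  init         0.3729      0.1525      0.1931  3.1916e-05
  Δ        1.3641e-05  1.3641e-05  2.0462e-05 -1.3641e-05
  eq            0.373      0.1525      0.1931  1.8275e-05
  solve Keq expr → x = -6.8205e-06; check Q = 1.4320e-05

[J]_eq = 1.8275e-05 M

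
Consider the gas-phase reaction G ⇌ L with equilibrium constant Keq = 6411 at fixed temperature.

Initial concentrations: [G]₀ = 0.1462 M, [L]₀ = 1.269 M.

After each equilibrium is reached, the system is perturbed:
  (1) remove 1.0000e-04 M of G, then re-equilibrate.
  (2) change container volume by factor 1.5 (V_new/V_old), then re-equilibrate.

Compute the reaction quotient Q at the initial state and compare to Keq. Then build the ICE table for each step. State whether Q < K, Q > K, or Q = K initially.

Q₀ = 8.68; Q < K (proceeds forward)

Q₀ = 8.68 vs Keq = 6411 ⇒ Q<K, forward
Step 1:
                   G          L
  I           0.1462      1.269
  C           -0.146      0.146
  E       2.2071e-04      1.415
  solve Keq expr → x = 0.146; check Q = 6411
Then remove 1.0000e-04 M of G.
Step 2:
                   G          L
  I       1.2071e-04      1.415
  C       9.9984e-05 -9.9984e-05
  E       2.2070e-04      1.415
  solve Keq expr → x = -9.9984e-05; check Q = 6411
Then change container volume by factor 1.5 (V_new/V_old).
Step 3:
                   G          L
  I       1.4713e-04     0.9433
  C                0          0
  E       1.4713e-04     0.9433
  solve Keq expr → x = 0; check Q = 6411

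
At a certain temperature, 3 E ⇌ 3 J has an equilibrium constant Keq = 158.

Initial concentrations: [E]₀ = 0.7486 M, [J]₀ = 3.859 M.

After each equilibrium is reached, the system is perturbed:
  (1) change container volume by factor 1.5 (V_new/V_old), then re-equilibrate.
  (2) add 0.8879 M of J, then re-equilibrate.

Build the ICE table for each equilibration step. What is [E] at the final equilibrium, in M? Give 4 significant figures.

Q₀ = 137 vs Keq = 158 ⇒ Q<K, forward
Step 1:
                  E         J
  I          0.7486     3.859
  C        -0.02935   0.02935
  E          0.7192     3.888
  solve Keq expr → x = 0.009783; check Q = 158
Then change container volume by factor 1.5 (V_new/V_old).
Step 2:
                  E         J
  I          0.4795     2.592
  C               0         0
  E          0.4795     2.592
  solve Keq expr → x = 0; check Q = 158
Then add 0.8879 M of J.
Step 3:
                  E         J
  I          0.4795      3.48
  C          0.1386   -0.1386
  E          0.6181     3.342
  solve Keq expr → x = -0.0462; check Q = 158

[E]_eq = 0.6181 M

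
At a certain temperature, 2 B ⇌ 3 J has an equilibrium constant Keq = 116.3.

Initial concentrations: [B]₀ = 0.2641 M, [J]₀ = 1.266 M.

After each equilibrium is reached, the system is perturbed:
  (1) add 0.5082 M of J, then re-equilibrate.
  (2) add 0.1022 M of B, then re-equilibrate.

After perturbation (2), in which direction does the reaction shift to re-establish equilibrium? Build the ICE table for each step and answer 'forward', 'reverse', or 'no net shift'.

Q₀ = 29.09 vs Keq = 116.3 ⇒ Q<K, forward
Step 1:
                  B         J
  Initial    0.2641     1.266
  Change    -0.1063    0.1594
  Equil      0.1578     1.425
  solve Keq expr → x = 0.05315; check Q = 116.3
Then add 0.5082 M of J.
Step 2:
                  B         J
  Initial    0.1578     1.934
  Change    0.07116   -0.1067
  Equil       0.229     1.827
  solve Keq expr → x = -0.03558; check Q = 116.3
Then add 0.1022 M of B.
Step 3:
                  B         J
  Initial    0.3312     1.827
  Change   -0.07944    0.1192
  Equil      0.2517     1.946
  solve Keq expr → x = 0.03972; check Q = 116.3

Direction: forward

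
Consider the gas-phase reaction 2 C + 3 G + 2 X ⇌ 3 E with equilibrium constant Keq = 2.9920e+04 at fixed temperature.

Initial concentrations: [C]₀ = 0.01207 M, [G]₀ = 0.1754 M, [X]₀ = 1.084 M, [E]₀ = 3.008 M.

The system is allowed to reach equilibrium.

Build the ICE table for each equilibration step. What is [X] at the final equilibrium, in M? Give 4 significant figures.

Q₀ = 2.9463e+07 vs Keq = 2.9920e+04 ⇒ Q>K, reverse
Step 1:
                  C         G         X         E
  init      0.01207    0.1754     1.084     3.008
  Δ          0.1074    0.1611    0.1074   -0.1611
  eq         0.1194    0.3365     1.191     2.847
  solve Keq expr → x = -0.05369; check Q = 2.9920e+04

[X]_eq = 1.191 M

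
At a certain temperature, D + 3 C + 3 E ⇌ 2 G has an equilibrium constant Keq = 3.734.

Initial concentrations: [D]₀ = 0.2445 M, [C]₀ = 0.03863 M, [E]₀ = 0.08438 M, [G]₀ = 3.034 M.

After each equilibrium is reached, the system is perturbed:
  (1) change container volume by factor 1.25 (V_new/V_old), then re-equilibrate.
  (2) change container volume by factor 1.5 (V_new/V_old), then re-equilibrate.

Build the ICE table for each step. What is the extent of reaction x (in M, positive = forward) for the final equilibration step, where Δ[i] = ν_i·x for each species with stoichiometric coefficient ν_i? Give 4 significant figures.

Q₀ = 1.0871e+09 vs Keq = 3.734 ⇒ Q>K, reverse
Step 1:
                   D          C          E          G
  I           0.2445    0.03863    0.08438      3.034
  C           0.3637      1.091      1.091    -0.7274
  E           0.6082       1.13      1.176      2.307
  solve Keq expr → x = -0.3637; check Q = 3.734
Then change container volume by factor 1.25 (V_new/V_old).
Step 2:
                   D          C          E          G
  I           0.4866     0.9038     0.9404      1.845
  C          0.05009     0.1503     0.1503    -0.1002
  E           0.5367      1.054      1.091      1.745
  solve Keq expr → x = -0.05009; check Q = 3.734
Then change container volume by factor 1.5 (V_new/V_old).
Step 3:
                   D          C          E          G
  I           0.3578     0.7027     0.7271      1.163
  C          0.07182     0.2155     0.2155    -0.1436
  E           0.4296     0.9182     0.9426       1.02
  solve Keq expr → x = -0.07182; check Q = 3.734

x = -0.07182 M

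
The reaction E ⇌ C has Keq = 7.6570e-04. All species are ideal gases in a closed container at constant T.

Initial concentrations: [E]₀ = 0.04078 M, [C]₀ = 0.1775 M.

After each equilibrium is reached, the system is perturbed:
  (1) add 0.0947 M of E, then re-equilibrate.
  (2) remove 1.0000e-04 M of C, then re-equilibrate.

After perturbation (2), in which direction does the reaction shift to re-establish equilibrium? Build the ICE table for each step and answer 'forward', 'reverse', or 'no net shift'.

Q₀ = 4.353 vs Keq = 7.6570e-04 ⇒ Q>K, reverse
Step 1:
                   E          C
  Initial    0.04078     0.1775
  Change      0.1773    -0.1773
  Equil       0.2181 1.6701e-04
  solve Keq expr → x = -0.1773; check Q = 7.6570e-04
Then add 0.0947 M of E.
Step 2:
                   E          C
  Initial     0.3128 1.6701e-04
  Change  -7.2456e-05 7.2456e-05
  Equil       0.3127 2.3947e-04
  solve Keq expr → x = 7.2456e-05; check Q = 7.6570e-04
Then remove 1.0000e-04 M of C.
Step 3:
                   E          C
  Initial     0.3127 1.3947e-04
  Change  -9.9923e-05 9.9923e-05
  Equil       0.3126 2.3939e-04
  solve Keq expr → x = 9.9923e-05; check Q = 7.6570e-04

Direction: forward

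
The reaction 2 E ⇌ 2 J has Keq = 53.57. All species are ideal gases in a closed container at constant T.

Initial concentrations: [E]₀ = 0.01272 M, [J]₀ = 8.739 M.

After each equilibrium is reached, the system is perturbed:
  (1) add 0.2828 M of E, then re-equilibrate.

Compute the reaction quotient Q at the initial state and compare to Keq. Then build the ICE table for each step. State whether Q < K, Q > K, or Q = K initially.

Q₀ = 4.7201e+05; Q > K (proceeds reverse)

Q₀ = 4.7201e+05 vs Keq = 53.57 ⇒ Q>K, reverse
Step 1:
                   E          J
  Initial    0.01272      8.739
  Change       1.039     -1.039
  Equil        1.052        7.7
  solve Keq expr → x = -0.5196; check Q = 53.57
Then add 0.2828 M of E.
Step 2:
                   E          J
  Initial      1.335        7.7
  Change     -0.2488     0.2488
  Equil        1.086      7.949
  solve Keq expr → x = 0.1244; check Q = 53.57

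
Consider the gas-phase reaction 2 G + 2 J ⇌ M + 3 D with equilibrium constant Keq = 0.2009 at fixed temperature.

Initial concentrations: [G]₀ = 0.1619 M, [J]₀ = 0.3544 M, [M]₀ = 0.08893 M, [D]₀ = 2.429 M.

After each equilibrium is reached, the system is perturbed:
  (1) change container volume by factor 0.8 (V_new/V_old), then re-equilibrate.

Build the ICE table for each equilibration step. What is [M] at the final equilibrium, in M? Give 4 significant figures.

Q₀ = 387.1 vs Keq = 0.2009 ⇒ Q>K, reverse
Step 1:
                   G          J          M          D
  Initial     0.1619     0.3544    0.08893      2.429
  Change      0.1766     0.1766   -0.08829    -0.2649
  Equil       0.3385      0.531 6.4025e-04      2.164
  solve Keq expr → x = -0.08829; check Q = 0.2009
Then change container volume by factor 0.8 (V_new/V_old).
Step 2:
                   G          J          M          D
  Initial     0.4231     0.6637 8.0031e-04      2.705
  Change           0          0          0          0
  Equil       0.4231     0.6637 8.0031e-04      2.705
  solve Keq expr → x = 0; check Q = 0.2009

[M]_eq = 8.0031e-04 M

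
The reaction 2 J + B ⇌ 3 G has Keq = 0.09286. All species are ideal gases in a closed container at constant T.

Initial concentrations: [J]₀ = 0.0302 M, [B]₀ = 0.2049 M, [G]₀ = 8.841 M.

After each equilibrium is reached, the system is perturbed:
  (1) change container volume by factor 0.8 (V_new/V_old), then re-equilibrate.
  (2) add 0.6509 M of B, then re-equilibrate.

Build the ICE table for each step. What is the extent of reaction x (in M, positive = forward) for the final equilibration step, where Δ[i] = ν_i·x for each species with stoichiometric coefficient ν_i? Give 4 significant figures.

x = 0.03737 M

Q₀ = 3.6978e+06 vs Keq = 0.09286 ⇒ Q>K, reverse
Step 1:
                    J           B           G
  init         0.0302      0.2049       8.841
  Δ             4.725       2.363      -7.088
  eq            4.755       2.567       1.753
  solve Keq expr → x = -2.363; check Q = 0.09286
Then change container volume by factor 0.8 (V_new/V_old).
Step 2:
                    J           B           G
  init          5.944       3.209       2.192
  Δ                 0           0           0
  eq            5.944       3.209       2.192
  solve Keq expr → x = 0; check Q = 0.09286
Then add 0.6509 M of B.
Step 3:
                    J           B           G
  init          5.944        3.86       2.192
  Δ          -0.07473    -0.03737      0.1121
  eq            5.869       3.823       2.304
  solve Keq expr → x = 0.03737; check Q = 0.09286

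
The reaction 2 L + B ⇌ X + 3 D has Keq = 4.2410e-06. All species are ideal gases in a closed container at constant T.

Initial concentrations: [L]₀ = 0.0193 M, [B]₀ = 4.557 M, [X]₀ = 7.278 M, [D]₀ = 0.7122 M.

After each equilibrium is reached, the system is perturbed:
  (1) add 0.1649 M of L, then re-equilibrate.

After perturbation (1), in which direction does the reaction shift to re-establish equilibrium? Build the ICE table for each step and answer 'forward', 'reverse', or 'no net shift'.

Direction: forward

Q₀ = 1549 vs Keq = 4.2410e-06 ⇒ Q>K, reverse
Step 1:
                    L           B           X           D
  Initial      0.0193       4.557       7.278      0.7122
  Change       0.4689      0.2345     -0.2345     -0.7034
  Equil        0.4882       4.791       7.044    0.008827
  solve Keq expr → x = -0.2345; check Q = 4.2410e-06
Then add 0.1649 M of L.
Step 2:
                    L           B           X           D
  Initial      0.6531       4.791       7.044    0.008827
  Change     -0.00125 -6.2508e-04  6.2508e-04    0.001875
  Equil        0.6519       4.791       7.044      0.0107
  solve Keq expr → x = 6.2508e-04; check Q = 4.2410e-06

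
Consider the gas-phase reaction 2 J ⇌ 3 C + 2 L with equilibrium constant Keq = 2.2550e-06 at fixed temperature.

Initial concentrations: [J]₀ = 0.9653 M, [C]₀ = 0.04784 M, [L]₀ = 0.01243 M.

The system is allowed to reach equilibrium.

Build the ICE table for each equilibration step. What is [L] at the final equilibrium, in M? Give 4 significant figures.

[L]_eq = 0.04575 M

Q₀ = 1.8155e-08 vs Keq = 2.2550e-06 ⇒ Q<K, forward
Step 1:
                  J         C         L
  init       0.9653   0.04784   0.01243
  Δ        -0.03332   0.04998   0.03332
  eq          0.932   0.09782   0.04575
  solve Keq expr → x = 0.01666; check Q = 2.2550e-06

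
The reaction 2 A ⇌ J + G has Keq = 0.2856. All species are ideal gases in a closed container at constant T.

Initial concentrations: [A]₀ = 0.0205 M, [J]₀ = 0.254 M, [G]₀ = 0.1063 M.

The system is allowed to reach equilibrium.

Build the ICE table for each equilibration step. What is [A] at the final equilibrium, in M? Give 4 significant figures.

[A]_eq = 0.1571 M

Q₀ = 64.25 vs Keq = 0.2856 ⇒ Q>K, reverse
Step 1:
                  A         J         G
  I          0.0205     0.254    0.1063
  C          0.1366  -0.06832  -0.06832
  E          0.1571    0.1857   0.03798
  solve Keq expr → x = -0.06832; check Q = 0.2856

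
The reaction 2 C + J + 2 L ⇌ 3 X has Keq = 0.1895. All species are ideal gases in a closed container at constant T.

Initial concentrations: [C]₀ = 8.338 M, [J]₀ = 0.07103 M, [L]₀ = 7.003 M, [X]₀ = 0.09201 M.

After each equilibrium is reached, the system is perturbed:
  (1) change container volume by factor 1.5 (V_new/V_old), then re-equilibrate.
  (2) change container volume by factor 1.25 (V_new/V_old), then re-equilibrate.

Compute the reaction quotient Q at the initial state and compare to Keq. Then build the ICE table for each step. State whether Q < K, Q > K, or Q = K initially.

Q₀ = 3.2164e-06 vs Keq = 0.1895 ⇒ Q<K, forward
Step 1:
                    C           J           L           X
  I             8.338     0.07103       7.003     0.09201
  C            -0.142    -0.07098      -0.142      0.2129
  E             8.196  4.7329e-05       6.861       0.305
  solve Keq expr → x = 0.07098; check Q = 0.1895
Then change container volume by factor 1.5 (V_new/V_old).
Step 2:
                    C           J           L           X
  I             5.464  3.1552e-05       4.574      0.2033
  C        7.8625e-05  3.9313e-05  7.8625e-05 -1.1794e-04
  E             5.464  7.0865e-05       4.574      0.2032
  solve Keq expr → x = -3.9313e-05; check Q = 0.1895
Then change container volume by factor 1.25 (V_new/V_old).
Step 3:
                    C           J           L           X
  I             4.371  5.6692e-05       3.659      0.1625
  C        6.3456e-05  3.1728e-05  6.3456e-05 -9.5184e-05
  E             4.371  8.8420e-05       3.659      0.1625
  solve Keq expr → x = -3.1728e-05; check Q = 0.1895

Q₀ = 3.2164e-06; Q < K (proceeds forward)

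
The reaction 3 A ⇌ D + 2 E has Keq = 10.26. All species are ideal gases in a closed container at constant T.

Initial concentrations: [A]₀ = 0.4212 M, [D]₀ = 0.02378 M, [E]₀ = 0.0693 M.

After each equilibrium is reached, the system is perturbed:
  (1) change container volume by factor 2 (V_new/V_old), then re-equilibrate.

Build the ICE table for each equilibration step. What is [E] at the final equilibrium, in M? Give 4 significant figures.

Q₀ = 0.001528 vs Keq = 10.26 ⇒ Q<K, forward
Step 1:
                  A         D         E
  Initial    0.4212   0.02378    0.0693
  Change    -0.3205    0.1068    0.2137
  Equil      0.1007    0.1306     0.283
  solve Keq expr → x = 0.1068; check Q = 10.26
Then change container volume by factor 2 (V_new/V_old).
Step 2:
                  A         D         E
  Initial   0.05033   0.06531    0.1415
  Change          0         0         0
  Equil     0.05033   0.06531    0.1415
  solve Keq expr → x = 0; check Q = 10.26

[E]_eq = 0.1415 M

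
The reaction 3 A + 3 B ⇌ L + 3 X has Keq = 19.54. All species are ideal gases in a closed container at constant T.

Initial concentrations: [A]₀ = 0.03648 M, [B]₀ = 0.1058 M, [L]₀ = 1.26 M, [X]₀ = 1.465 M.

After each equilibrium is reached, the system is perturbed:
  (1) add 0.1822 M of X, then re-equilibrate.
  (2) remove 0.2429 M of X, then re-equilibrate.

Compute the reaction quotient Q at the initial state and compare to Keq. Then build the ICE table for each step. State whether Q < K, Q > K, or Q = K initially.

Q₀ = 6.8907e+07; Q > K (proceeds reverse)

Q₀ = 6.8907e+07 vs Keq = 19.54 ⇒ Q>K, reverse
Step 1:
                   A          B          L          X
  I          0.03648     0.1058       1.26      1.465
  C           0.5277     0.5277    -0.1759    -0.5277
  E           0.5642     0.6335      1.084     0.9373
  solve Keq expr → x = -0.1759; check Q = 19.54
Then add 0.1822 M of X.
Step 2:
                   A          B          L          X
  I           0.5642     0.6335      1.084      1.119
  C          0.04178    0.04178   -0.01393   -0.04178
  E            0.606     0.6753       1.07      1.078
  solve Keq expr → x = -0.01393; check Q = 19.54
Then remove 0.2429 M of X.
Step 3:
                   A          B          L          X
  I            0.606     0.6753       1.07     0.8348
  C         -0.05625   -0.05625    0.01875    0.05625
  E           0.5498     0.6191      1.089      0.891
  solve Keq expr → x = 0.01875; check Q = 19.54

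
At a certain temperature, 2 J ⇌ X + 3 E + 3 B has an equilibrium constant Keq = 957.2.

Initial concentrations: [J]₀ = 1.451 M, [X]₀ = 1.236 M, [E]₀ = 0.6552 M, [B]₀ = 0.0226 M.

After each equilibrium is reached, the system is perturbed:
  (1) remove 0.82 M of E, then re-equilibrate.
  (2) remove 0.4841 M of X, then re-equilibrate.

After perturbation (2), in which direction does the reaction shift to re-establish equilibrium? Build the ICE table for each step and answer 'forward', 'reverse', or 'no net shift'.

Direction: forward

Q₀ = 1.9060e-06 vs Keq = 957.2 ⇒ Q<K, forward
Step 1:
                    J           X           E           B
  I             1.451       1.236      0.6552      0.0226
  C            -1.113      0.5566        1.67        1.67
  E            0.3378       1.793       2.325       1.692
  solve Keq expr → x = 0.5566; check Q = 957.2
Then remove 0.82 M of E.
Step 2:
                    J           X           E           B
  I            0.3378       1.793       1.505       1.692
  C           -0.1025     0.05127      0.1538      0.1538
  E            0.2352       1.844       1.659       1.846
  solve Keq expr → x = 0.05127; check Q = 957.2
Then remove 0.4841 M of X.
Step 3:
                    J           X           E           B
  I            0.2352        1.36       1.659       1.846
  C          -0.02118     0.01059     0.03177     0.03177
  E            0.2141        1.37       1.691       1.878
  solve Keq expr → x = 0.01059; check Q = 957.2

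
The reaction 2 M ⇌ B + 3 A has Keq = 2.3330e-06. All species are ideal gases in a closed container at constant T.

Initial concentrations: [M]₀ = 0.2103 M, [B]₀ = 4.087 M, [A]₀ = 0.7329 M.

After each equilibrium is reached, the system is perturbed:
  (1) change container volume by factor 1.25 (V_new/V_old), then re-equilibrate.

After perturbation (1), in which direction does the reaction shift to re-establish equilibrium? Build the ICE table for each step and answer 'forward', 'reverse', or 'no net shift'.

Direction: forward

Q₀ = 36.38 vs Keq = 2.3330e-06 ⇒ Q>K, reverse
Step 1:
                    M           B           A
  init         0.2103       4.087      0.7329
  Δ            0.4842     -0.2421     -0.7263
  eq           0.6945       3.845    0.006639
  solve Keq expr → x = -0.2421; check Q = 2.3330e-06
Then change container volume by factor 1.25 (V_new/V_old).
Step 2:
                    M           B           A
  init         0.5556       3.076    0.005311
  Δ       -5.6504e-04  2.8252e-04  8.4755e-04
  eq            0.555       3.076    0.006159
  solve Keq expr → x = 2.8252e-04; check Q = 2.3330e-06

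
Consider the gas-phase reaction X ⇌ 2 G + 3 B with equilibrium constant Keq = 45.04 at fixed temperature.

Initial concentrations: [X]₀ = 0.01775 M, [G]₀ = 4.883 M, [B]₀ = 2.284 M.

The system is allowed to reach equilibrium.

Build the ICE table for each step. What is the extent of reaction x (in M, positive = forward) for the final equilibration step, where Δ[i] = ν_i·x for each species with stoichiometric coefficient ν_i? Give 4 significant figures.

x = -0.4103 M

Q₀ = 1.6005e+04 vs Keq = 45.04 ⇒ Q>K, reverse
Step 1:
                  X         G         B
  Initial   0.01775     4.883     2.284
  Change     0.4103   -0.8206    -1.231
  Equil       0.428     4.062     1.053
  solve Keq expr → x = -0.4103; check Q = 45.04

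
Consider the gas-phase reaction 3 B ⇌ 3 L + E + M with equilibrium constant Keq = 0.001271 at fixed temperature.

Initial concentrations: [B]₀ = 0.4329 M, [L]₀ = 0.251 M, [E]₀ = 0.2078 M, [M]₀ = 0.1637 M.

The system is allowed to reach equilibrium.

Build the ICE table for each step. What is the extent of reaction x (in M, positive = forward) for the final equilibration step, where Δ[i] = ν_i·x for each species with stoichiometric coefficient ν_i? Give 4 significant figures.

Q₀ = 0.006631 vs Keq = 0.001271 ⇒ Q>K, reverse
Step 1:
                   B          L          E          M
  I           0.4329      0.251     0.2078     0.1637
  C          0.06807   -0.06807   -0.02269   -0.02269
  E            0.501     0.1829     0.1851      0.141
  solve Keq expr → x = -0.02269; check Q = 0.001271

x = -0.02269 M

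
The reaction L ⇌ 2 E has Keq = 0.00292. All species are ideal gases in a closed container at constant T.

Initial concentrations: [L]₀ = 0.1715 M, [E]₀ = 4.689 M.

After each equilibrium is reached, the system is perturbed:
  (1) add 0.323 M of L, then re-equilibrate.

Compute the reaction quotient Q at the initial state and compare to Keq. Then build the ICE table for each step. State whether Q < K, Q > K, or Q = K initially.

Q₀ = 128.2; Q > K (proceeds reverse)

Q₀ = 128.2 vs Keq = 0.00292 ⇒ Q>K, reverse
Step 1:
                    L           E
  I            0.1715       4.689
  C             2.302      -4.604
  E             2.474     0.08499
  solve Keq expr → x = -2.302; check Q = 0.00292
Then add 0.323 M of L.
Step 2:
                    L           E
  I             2.797     0.08499
  C         -0.002668    0.005336
  E             2.794     0.09032
  solve Keq expr → x = 0.002668; check Q = 0.00292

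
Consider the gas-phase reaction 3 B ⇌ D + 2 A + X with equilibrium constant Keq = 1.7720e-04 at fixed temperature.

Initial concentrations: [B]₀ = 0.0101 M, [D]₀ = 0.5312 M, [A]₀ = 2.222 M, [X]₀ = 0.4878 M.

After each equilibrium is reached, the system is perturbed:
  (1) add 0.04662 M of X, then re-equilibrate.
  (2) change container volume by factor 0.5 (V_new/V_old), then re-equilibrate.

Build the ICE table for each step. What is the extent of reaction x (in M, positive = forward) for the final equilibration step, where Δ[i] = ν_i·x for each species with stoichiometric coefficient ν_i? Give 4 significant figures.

x = -0.01162 M

Q₀ = 1.2417e+06 vs Keq = 1.7720e-04 ⇒ Q>K, reverse
Step 1:
                    B           D           A           X
  I            0.0101      0.5312       2.222      0.4878
  C             1.443      -0.481      -0.962      -0.481
  E             1.453     0.05022        1.26    0.006818
  solve Keq expr → x = -0.481; check Q = 1.7720e-04
Then add 0.04662 M of X.
Step 2:
                    B           D           A           X
  I             1.453     0.05022        1.26     0.05344
  C           0.09138    -0.03046    -0.06092    -0.03046
  E             1.544     0.01976       1.199     0.02298
  solve Keq expr → x = -0.03046; check Q = 1.7720e-04
Then change container volume by factor 0.5 (V_new/V_old).
Step 3:
                    B           D           A           X
  I             3.089     0.03952       2.398     0.04596
  C           0.03487    -0.01162    -0.02325    -0.01162
  E             3.124     0.02789       2.375     0.03433
  solve Keq expr → x = -0.01162; check Q = 1.7720e-04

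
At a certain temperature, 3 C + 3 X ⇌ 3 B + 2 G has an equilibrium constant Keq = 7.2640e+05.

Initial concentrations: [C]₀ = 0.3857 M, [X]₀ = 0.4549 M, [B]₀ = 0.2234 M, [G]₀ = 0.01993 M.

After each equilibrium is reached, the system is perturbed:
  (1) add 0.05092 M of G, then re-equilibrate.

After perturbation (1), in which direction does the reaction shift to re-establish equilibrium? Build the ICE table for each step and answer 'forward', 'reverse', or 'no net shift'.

Direction: reverse

Q₀ = 8.1991e-04 vs Keq = 7.2640e+05 ⇒ Q<K, forward
Step 1:
                    C           X           B           G
  Initial      0.3857      0.4549      0.2234     0.01993
  Change      -0.3584     -0.3584      0.3584       0.239
  Equil       0.02726     0.09646      0.5818      0.2589
  solve Keq expr → x = 0.1195; check Q = 7.2640e+05
Then add 0.05092 M of G.
Step 2:
                    C           X           B           G
  Initial     0.02726     0.09646      0.5818      0.3098
  Change     0.002467    0.002467   -0.002467   -0.001645
  Equil       0.02972     0.09892      0.5794      0.3082
  solve Keq expr → x = -8.2240e-04; check Q = 7.2640e+05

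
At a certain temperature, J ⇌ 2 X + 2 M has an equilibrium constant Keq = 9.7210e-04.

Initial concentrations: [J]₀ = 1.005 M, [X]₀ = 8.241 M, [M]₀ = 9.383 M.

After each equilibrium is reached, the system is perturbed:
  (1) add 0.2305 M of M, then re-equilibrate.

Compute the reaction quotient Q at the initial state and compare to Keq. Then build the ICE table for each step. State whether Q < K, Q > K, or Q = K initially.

Q₀ = 5949; Q > K (proceeds reverse)

Q₀ = 5949 vs Keq = 9.7210e-04 ⇒ Q>K, reverse
Step 1:
                  J         X         M
  I           1.005     8.241     9.383
  C           4.091    -8.182    -8.182
  E           5.096   0.05862     1.201
  solve Keq expr → x = -4.091; check Q = 9.7210e-04
Then add 0.2305 M of M.
Step 2:
                  J         X         M
  I           5.096   0.05862     1.431
  C        0.004553 -0.009105 -0.009105
  E           5.101   0.04952     1.422
  solve Keq expr → x = -0.004553; check Q = 9.7210e-04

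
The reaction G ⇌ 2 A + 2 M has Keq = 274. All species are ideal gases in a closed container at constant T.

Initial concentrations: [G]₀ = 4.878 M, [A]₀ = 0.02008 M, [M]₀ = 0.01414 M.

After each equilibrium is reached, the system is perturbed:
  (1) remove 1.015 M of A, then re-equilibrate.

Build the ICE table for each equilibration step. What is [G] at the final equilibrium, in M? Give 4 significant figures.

[G]_eq = 2.155 M

Q₀ = 1.6527e-08 vs Keq = 274 ⇒ Q<K, forward
Step 1:
                   G          A          M
  init         4.878    0.02008    0.01414
  Δ           -2.514      5.028      5.028
  eq           2.364      5.048      5.042
  solve Keq expr → x = 2.514; check Q = 274
Then remove 1.015 M of A.
Step 2:
                   G          A          M
  init         2.364      4.033      5.042
  Δ          -0.2089     0.4179     0.4179
  eq           2.155      4.451       5.46
  solve Keq expr → x = 0.2089; check Q = 274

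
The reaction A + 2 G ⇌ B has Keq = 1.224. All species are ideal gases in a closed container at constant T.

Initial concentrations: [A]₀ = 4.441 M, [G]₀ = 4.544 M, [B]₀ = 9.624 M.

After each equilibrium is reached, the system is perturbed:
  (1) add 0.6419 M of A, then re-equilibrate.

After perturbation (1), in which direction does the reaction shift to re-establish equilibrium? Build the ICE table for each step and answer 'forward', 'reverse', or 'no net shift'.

Q₀ = 0.105 vs Keq = 1.224 ⇒ Q<K, forward
Step 1:
                    A           G           B
  Initial       4.441       4.544       9.624
  Change        -1.41       -2.82        1.41
  Equil         3.031       1.724       11.03
  solve Keq expr → x = 1.41; check Q = 1.224
Then add 0.6419 M of A.
Step 2:
                    A           G           B
  Initial       3.673       1.724       11.03
  Change     -0.06902      -0.138     0.06902
  Equil         3.604       1.586        11.1
  solve Keq expr → x = 0.06902; check Q = 1.224

Direction: forward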